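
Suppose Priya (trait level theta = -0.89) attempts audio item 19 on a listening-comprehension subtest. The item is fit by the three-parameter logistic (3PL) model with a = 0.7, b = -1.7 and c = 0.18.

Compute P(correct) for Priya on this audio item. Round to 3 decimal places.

0.703

P(theta) = c + (1 − c) · 1 / (1 + exp(−a(theta − b)))
Exponent: 0.7 × (-0.89 − (-1.7)) = 0.5670
1/(1 + e^{-0.5670}) = 0.6381
P = 0.18 + 0.82 × 0.6381 = 0.7032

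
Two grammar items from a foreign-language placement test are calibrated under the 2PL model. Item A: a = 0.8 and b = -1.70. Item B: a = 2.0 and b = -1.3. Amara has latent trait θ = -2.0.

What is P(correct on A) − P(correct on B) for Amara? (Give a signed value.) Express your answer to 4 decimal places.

0.2425

P(θ) = 1 / (1 + exp(−a(θ − b)))
P_A = 0.4403
P_B = 0.1978
P_A − P_B = 0.2425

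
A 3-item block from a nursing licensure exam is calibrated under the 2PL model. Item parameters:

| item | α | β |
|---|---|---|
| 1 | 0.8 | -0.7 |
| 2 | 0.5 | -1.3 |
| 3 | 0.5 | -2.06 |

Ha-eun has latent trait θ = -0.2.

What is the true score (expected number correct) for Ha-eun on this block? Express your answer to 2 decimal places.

1.95

P(θ) = 1 / (1 + exp(−α(θ − β)))
P_1 = 1/(1+e^{-0.4000}) = 0.5987
P_2 = 1/(1+e^{-0.5500}) = 0.6341
P_3 = 1/(1+e^{-0.9300}) = 0.7171
E[score] = 0.5987 + 0.6341 + 0.7171 = 1.9499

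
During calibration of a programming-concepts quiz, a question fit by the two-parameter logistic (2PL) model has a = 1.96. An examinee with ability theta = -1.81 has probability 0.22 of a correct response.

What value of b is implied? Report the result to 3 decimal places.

-1.164

P(theta) = 1 / (1 + exp(−a(theta − b)))
logit(0.22) = ln(0.22/0.78) = -1.2657
b = theta − logit/(a) = -1.81 − (-1.2657)/1.9600 = -1.1643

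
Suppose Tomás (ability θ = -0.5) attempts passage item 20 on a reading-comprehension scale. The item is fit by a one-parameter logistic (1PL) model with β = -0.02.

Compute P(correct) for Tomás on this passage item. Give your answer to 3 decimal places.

0.382

P(θ) = 1 / (1 + exp(−(θ − β)))
Exponent: (-0.5 − (-0.02)) = -0.4800
1/(1 + e^{0.4800}) = 0.3823
P = 0.3823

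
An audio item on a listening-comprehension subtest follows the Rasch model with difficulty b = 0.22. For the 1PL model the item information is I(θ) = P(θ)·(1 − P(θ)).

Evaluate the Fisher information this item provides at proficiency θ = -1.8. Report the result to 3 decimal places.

0.103

P = 1/(1+e^{2.0200}) = 0.1171
P(1−P) = 0.1171 × 0.8829 = 0.1034
I = P(1−P) = 0.10340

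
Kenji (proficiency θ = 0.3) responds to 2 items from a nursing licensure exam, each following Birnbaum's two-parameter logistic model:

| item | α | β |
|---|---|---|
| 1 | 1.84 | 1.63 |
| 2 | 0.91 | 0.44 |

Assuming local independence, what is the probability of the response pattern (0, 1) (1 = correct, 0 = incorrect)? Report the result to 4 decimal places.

0.4309

P(θ) = 1 / (1 + exp(−α(θ − β)))
P_1 = 1/(1+e^{2.4472}) = 0.0796
P_2 = 1/(1+e^{0.1274}) = 0.4682
L = (1−P_1) × P_2 = 0.9204 × 0.4682 = 0.43090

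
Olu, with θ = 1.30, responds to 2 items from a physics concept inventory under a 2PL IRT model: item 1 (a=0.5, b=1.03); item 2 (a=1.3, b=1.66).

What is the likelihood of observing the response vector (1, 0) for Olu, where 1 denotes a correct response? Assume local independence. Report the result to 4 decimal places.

0.3282

P(θ) = 1 / (1 + exp(−a(θ − b)))
P_1 = 1/(1+e^{-0.1350}) = 0.5337
P_2 = 1/(1+e^{0.4680}) = 0.3851
L = P_1 × (1−P_2) = 0.5337 × 0.6149 = 0.32818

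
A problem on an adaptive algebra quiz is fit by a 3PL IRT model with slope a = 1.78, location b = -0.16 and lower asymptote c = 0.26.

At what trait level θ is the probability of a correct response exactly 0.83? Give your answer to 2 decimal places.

P(θ) = c + (1 − c) · 1 / (1 + exp(−a(θ − b)))
Remove guessing floor: (0.83 − 0.26)/(1 − 0.26) = 0.7703
logit = ln(0.7703/0.2297) = 1.2098
θ = b + logit/(a) = -0.16 + 1.2098/1.7800 = 0.5197

0.52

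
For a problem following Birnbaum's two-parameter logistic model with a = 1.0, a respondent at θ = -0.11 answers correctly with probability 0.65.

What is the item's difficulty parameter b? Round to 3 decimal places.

-0.729

P(θ) = 1 / (1 + exp(−a(θ − b)))
logit(0.65) = ln(0.65/0.35) = 0.6190
b = θ − logit/(a) = -0.11 − 0.6190/1.0000 = -0.7290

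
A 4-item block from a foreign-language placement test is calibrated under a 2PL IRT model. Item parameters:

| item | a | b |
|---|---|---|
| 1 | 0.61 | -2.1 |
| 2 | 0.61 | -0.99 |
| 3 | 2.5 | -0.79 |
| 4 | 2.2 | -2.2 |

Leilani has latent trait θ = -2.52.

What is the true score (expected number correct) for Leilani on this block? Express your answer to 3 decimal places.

1.063

P(θ) = 1 / (1 + exp(−a(θ − b)))
P_1 = 1/(1+e^{0.2562}) = 0.4363
P_2 = 1/(1+e^{0.9333}) = 0.2823
P_3 = 1/(1+e^{4.3250}) = 0.0131
P_4 = 1/(1+e^{0.7040}) = 0.3309
E[score] = 0.4363 + 0.2823 + 0.0131 + 0.3309 = 1.0625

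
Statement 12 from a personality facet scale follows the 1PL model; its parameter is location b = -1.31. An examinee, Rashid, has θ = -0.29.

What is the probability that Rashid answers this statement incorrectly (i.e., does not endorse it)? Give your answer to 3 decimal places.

0.265

P(θ) = 1 / (1 + exp(−(θ − b)))
Exponent: (-0.29 − (-1.31)) = 1.0200
1/(1 + e^{-1.0200}) = 0.7350
P = 0.7350
P(incorrect) = 1 − 0.7350 = 0.2650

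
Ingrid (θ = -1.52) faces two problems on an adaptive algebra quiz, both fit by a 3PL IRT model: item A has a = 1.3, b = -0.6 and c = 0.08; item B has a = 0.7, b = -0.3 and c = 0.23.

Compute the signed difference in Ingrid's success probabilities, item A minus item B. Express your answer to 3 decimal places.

P(θ) = c + (1 − c) · 1 / (1 + exp(−a(θ − b)))
P_A = 0.2936
P_B = 0.4599
P_A − P_B = -0.1663

-0.166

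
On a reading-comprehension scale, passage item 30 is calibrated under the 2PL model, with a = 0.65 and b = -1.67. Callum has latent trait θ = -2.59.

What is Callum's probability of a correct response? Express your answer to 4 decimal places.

0.3548

P(θ) = 1 / (1 + exp(−a(θ − b)))
Exponent: 0.65 × (-2.59 − (-1.67)) = -0.5980
1/(1 + e^{0.5980}) = 0.3548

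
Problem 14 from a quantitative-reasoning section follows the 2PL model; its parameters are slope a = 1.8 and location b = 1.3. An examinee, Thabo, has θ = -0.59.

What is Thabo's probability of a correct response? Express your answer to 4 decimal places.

0.0322

P(θ) = 1 / (1 + exp(−a(θ − b)))
Exponent: 1.8 × (-0.59 − 1.3) = -3.4020
1/(1 + e^{3.4020}) = 0.0322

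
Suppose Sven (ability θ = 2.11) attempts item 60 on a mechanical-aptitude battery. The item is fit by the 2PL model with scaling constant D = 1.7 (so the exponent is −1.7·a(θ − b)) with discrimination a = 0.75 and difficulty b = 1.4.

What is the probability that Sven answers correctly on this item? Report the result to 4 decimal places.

0.7120

P(θ) = 1 / (1 + exp(−D·a(θ − b)))
Exponent: 1.7 × 0.75 × (2.11 − 1.4) = 0.9052
1/(1 + e^{-0.9052}) = 0.7120
P = 0.7120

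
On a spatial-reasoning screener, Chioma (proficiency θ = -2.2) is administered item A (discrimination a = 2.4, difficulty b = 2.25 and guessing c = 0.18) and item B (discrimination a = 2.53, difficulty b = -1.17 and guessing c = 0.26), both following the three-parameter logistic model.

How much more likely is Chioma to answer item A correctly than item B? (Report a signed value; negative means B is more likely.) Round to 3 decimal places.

-0.131

P(θ) = c + (1 − c) · 1 / (1 + exp(−a(θ − b)))
P_A = 0.1800
P_B = 0.3109
P_A − P_B = -0.1309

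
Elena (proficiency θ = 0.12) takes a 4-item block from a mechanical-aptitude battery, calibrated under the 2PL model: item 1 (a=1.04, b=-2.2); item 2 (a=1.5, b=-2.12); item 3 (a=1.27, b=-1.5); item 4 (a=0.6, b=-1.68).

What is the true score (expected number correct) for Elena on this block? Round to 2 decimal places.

P(θ) = 1 / (1 + exp(−a(θ − b)))
P_1 = 1/(1+e^{-2.4128}) = 0.9178
P_2 = 1/(1+e^{-3.3600}) = 0.9664
P_3 = 1/(1+e^{-2.0574}) = 0.8867
P_4 = 1/(1+e^{-1.0800}) = 0.7465
E[score] = 0.9178 + 0.9664 + 0.8867 + 0.7465 = 3.5174

3.52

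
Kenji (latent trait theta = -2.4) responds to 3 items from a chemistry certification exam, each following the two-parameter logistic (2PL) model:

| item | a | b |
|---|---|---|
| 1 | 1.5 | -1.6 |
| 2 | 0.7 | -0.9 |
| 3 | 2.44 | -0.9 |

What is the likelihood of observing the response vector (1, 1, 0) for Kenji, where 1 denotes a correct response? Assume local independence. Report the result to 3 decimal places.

0.058

P(theta) = 1 / (1 + exp(−a(theta − b)))
P_1 = 1/(1+e^{1.2000}) = 0.2315
P_2 = 1/(1+e^{1.0500}) = 0.2592
P_3 = 1/(1+e^{3.6600}) = 0.0251
L = P_1 × P_2 × (1−P_3) = 0.2315 × 0.2592 × 0.9749 = 0.05850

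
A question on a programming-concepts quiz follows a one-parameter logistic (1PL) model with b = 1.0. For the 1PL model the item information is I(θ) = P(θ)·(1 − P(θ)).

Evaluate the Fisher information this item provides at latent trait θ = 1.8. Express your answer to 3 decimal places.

P = 1/(1+e^{-0.8000}) = 0.6900
P(1−P) = 0.6900 × 0.3100 = 0.2139
I = P(1−P) = 0.21391

0.214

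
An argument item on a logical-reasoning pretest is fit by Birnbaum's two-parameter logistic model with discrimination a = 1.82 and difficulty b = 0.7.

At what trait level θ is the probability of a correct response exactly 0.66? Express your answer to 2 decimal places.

P(θ) = 1 / (1 + exp(−a(θ − b)))
logit = ln(0.6600/0.3400) = 0.6633
θ = b + logit/(a) = 0.7 + 0.6633/1.8200 = 1.0644

1.06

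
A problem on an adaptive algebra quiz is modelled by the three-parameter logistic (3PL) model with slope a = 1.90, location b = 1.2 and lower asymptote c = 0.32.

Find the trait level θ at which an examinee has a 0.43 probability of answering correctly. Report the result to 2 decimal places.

P(θ) = c + (1 − c) · 1 / (1 + exp(−a(θ − b)))
Remove guessing floor: (0.43 − 0.32)/(1 − 0.32) = 0.1618
logit = ln(0.1618/0.8382) = -1.6452
θ = b + logit/(a) = 1.2 + (-1.6452)/1.9000 = 0.3341

0.33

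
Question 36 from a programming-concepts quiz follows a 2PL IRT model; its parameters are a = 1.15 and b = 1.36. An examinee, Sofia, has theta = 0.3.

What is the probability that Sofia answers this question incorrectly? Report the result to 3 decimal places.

P(theta) = 1 / (1 + exp(−a(theta − b)))
Exponent: 1.15 × (0.3 − 1.36) = -1.2190
1/(1 + e^{1.2190}) = 0.2281
P(incorrect) = 1 − 0.2281 = 0.7719

0.772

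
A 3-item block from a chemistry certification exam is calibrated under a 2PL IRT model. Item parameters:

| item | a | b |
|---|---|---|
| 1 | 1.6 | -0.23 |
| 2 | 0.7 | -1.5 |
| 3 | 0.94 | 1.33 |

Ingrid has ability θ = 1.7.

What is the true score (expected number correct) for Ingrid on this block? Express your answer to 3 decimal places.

2.446

P(θ) = 1 / (1 + exp(−a(θ − b)))
P_1 = 1/(1+e^{-3.0880}) = 0.9564
P_2 = 1/(1+e^{-2.2400}) = 0.9038
P_3 = 1/(1+e^{-0.3478}) = 0.5861
E[score] = 0.9564 + 0.9038 + 0.5861 = 2.4463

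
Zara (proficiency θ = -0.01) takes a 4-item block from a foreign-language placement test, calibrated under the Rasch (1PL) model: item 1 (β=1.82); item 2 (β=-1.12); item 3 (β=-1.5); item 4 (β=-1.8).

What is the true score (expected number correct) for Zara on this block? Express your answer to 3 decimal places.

2.563

P(θ) = 1 / (1 + exp(−(θ − β)))
P_1 = 1/(1+e^{1.8300}) = 0.1382
P_2 = 1/(1+e^{-1.1100}) = 0.7521
P_3 = 1/(1+e^{-1.4900}) = 0.8161
P_4 = 1/(1+e^{-1.7900}) = 0.8569
E[score] = 0.1382 + 0.7521 + 0.8161 + 0.8569 = 2.5634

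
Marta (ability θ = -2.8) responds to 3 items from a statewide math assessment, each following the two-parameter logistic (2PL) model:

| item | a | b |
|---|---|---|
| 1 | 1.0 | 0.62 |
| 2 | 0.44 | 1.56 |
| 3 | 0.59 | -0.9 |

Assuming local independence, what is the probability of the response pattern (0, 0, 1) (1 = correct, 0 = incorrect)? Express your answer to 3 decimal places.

0.208

P(θ) = 1 / (1 + exp(−a(θ − b)))
P_1 = 1/(1+e^{3.4200}) = 0.0317
P_2 = 1/(1+e^{1.9184}) = 0.1280
P_3 = 1/(1+e^{1.1210}) = 0.2458
L = (1−P_1) × (1−P_2) × P_3 = 0.9683 × 0.8720 × 0.2458 = 0.20756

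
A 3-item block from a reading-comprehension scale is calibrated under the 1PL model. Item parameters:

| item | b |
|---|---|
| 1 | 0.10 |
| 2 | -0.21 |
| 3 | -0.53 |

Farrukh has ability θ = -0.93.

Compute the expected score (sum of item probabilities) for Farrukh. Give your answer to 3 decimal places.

P(θ) = 1 / (1 + exp(−(θ − b)))
P_1 = 1/(1+e^{1.0300}) = 0.2631
P_2 = 1/(1+e^{0.7200}) = 0.3274
P_3 = 1/(1+e^{0.4000}) = 0.4013
E[score] = 0.2631 + 0.3274 + 0.4013 = 0.9918

0.992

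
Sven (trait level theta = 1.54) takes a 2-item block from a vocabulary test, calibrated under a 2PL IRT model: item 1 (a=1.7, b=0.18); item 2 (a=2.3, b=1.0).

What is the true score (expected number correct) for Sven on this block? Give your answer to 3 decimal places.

1.686

P(theta) = 1 / (1 + exp(−a(theta − b)))
P_1 = 1/(1+e^{-2.3120}) = 0.9099
P_2 = 1/(1+e^{-1.2420}) = 0.7759
E[score] = 0.9099 + 0.7759 = 1.6858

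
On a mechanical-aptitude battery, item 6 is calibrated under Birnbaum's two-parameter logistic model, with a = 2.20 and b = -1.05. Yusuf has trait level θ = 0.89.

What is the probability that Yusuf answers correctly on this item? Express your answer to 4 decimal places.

P(θ) = 1 / (1 + exp(−a(θ − b)))
Exponent: 2.20 × (0.89 − (-1.05)) = 4.2680
1/(1 + e^{-4.2680}) = 0.9862

0.9862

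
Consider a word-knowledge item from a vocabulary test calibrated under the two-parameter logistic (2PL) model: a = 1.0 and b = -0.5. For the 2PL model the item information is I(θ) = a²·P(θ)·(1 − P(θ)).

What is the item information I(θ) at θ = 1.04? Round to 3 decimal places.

0.145

P = 1/(1+e^{-1.5400}) = 0.8235
P(1−P) = 0.8235 × 0.1765 = 0.1454
I = a² × P(1−P) = 1.0² × 0.1454 = 0.14537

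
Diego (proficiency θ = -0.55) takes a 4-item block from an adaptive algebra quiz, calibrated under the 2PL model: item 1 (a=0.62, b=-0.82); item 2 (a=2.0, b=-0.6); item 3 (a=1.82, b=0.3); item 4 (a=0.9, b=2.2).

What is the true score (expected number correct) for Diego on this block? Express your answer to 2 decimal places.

P(θ) = 1 / (1 + exp(−a(θ − b)))
P_1 = 1/(1+e^{-0.1674}) = 0.5418
P_2 = 1/(1+e^{-0.1000}) = 0.5250
P_3 = 1/(1+e^{1.5470}) = 0.1755
P_4 = 1/(1+e^{2.4750}) = 0.0776
E[score] = 0.5418 + 0.5250 + 0.1755 + 0.0776 = 1.3199

1.32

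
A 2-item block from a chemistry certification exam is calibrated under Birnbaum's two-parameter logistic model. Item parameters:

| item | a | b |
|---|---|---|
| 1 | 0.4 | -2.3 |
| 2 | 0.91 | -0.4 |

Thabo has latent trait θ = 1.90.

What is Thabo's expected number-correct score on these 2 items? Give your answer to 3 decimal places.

P(θ) = 1 / (1 + exp(−a(θ − b)))
P_1 = 1/(1+e^{-1.6800}) = 0.8429
P_2 = 1/(1+e^{-2.0930}) = 0.8902
E[score] = 0.8429 + 0.8902 = 1.7331

1.733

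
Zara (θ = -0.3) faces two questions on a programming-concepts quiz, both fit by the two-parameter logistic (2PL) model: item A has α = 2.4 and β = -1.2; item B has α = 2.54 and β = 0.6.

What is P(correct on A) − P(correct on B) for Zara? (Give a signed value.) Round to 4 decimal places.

0.8043

P(θ) = 1 / (1 + exp(−α(θ − β)))
P_A = 0.8966
P_B = 0.0923
P_A − P_B = 0.8043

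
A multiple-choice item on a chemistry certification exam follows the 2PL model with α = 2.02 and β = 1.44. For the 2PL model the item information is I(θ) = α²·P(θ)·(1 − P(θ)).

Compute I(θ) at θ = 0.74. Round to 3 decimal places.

0.642

P = 1/(1+e^{1.4140}) = 0.1956
P(1−P) = 0.1956 × 0.8044 = 0.1573
I = α² × P(1−P) = 2.02² × 0.1573 = 0.64202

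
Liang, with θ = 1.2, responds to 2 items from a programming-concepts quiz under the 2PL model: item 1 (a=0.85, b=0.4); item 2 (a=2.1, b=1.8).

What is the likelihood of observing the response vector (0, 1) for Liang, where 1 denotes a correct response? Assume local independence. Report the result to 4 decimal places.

P(θ) = 1 / (1 + exp(−a(θ − b)))
P_1 = 1/(1+e^{-0.6800}) = 0.6637
P_2 = 1/(1+e^{1.2600}) = 0.2210
L = (1−P_1) × P_2 = 0.3363 × 0.2210 = 0.07430

0.0743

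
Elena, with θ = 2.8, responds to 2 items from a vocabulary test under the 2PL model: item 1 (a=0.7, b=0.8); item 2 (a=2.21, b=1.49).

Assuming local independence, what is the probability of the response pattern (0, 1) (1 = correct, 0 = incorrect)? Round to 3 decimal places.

0.187

P(θ) = 1 / (1 + exp(−a(θ − b)))
P_1 = 1/(1+e^{-1.4000}) = 0.8022
P_2 = 1/(1+e^{-2.8951}) = 0.9476
L = (1−P_1) × P_2 = 0.1978 × 0.9476 = 0.18745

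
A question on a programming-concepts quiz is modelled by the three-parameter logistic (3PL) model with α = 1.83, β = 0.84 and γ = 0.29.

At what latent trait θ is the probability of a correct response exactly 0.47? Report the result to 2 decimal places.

P(θ) = γ + (1 − γ) · 1 / (1 + exp(−α(θ − β)))
Remove guessing floor: (0.47 − 0.29)/(1 − 0.29) = 0.2535
logit = ln(0.2535/0.7465) = -1.0799
θ = β + logit/(α) = 0.84 + (-1.0799)/1.8300 = 0.2499

0.25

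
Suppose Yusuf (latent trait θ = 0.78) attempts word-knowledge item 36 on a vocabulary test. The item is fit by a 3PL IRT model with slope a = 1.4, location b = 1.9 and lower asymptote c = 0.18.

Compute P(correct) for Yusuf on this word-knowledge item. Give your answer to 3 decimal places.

P(θ) = c + (1 − c) · 1 / (1 + exp(−a(θ − b)))
Exponent: 1.4 × (0.78 − 1.9) = -1.5680
1/(1 + e^{1.5680}) = 0.1725
P = 0.18 + 0.82 × 0.1725 = 0.3215

0.321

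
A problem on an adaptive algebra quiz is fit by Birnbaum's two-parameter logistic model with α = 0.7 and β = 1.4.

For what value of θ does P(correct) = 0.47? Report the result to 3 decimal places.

1.228

P(θ) = 1 / (1 + exp(−α(θ − β)))
logit = ln(0.4700/0.5300) = -0.1201
θ = β + logit/(α) = 1.4 + (-0.1201)/0.7000 = 1.2284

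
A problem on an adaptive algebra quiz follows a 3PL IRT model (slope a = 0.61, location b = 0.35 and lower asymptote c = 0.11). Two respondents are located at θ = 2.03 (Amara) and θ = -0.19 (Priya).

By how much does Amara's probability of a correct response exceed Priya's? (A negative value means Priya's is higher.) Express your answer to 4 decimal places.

P(θ) = c + (1 − c) · 1 / (1 + exp(−a(θ − b)))
P(Amara) = 0.7650  [exponent 1.0248]
P(Priya) = 0.4824  [exponent -0.3294]
Difference = 0.7650 − 0.4824 = 0.2826

0.2826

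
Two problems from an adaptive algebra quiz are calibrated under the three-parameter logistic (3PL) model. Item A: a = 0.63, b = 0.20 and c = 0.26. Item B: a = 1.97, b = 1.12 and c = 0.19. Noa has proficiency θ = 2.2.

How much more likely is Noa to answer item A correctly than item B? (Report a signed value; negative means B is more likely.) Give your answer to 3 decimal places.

-0.077

P(θ) = c + (1 − c) · 1 / (1 + exp(−a(θ − b)))
P_A = 0.8365
P_B = 0.9138
P_A − P_B = -0.0773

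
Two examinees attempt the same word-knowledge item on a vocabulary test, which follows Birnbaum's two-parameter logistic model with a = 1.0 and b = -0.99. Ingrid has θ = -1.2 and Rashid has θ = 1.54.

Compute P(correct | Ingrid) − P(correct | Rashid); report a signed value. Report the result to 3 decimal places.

-0.479

P(θ) = 1 / (1 + exp(−a(θ − b)))
P(Ingrid) = 0.4477  [exponent -0.2100]
P(Rashid) = 0.9262  [exponent 2.5300]
Difference = 0.4477 − 0.9262 = -0.4785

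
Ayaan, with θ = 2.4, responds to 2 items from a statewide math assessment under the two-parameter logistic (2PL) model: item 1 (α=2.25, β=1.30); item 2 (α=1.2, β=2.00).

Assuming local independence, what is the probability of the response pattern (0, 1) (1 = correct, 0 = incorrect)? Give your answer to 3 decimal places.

P(θ) = 1 / (1 + exp(−α(θ − β)))
P_1 = 1/(1+e^{-2.4750}) = 0.9224
P_2 = 1/(1+e^{-0.4800}) = 0.6177
L = (1−P_1) × P_2 = 0.0776 × 0.6177 = 0.04796

0.048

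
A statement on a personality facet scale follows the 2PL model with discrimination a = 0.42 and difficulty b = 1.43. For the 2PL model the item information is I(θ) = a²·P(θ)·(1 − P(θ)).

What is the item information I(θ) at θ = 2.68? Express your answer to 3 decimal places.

0.041

P = 1/(1+e^{-0.5250}) = 0.6283
P(1−P) = 0.6283 × 0.3717 = 0.2335
I = a² × P(1−P) = 0.42² × 0.2335 = 0.04120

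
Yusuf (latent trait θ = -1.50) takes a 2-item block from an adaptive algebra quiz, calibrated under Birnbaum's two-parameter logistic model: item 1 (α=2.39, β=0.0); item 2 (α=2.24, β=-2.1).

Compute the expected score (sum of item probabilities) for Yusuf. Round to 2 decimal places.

0.82

P(θ) = 1 / (1 + exp(−α(θ − β)))
P_1 = 1/(1+e^{3.5850}) = 0.0270
P_2 = 1/(1+e^{-1.3440}) = 0.7931
E[score] = 0.0270 + 0.7931 = 0.8201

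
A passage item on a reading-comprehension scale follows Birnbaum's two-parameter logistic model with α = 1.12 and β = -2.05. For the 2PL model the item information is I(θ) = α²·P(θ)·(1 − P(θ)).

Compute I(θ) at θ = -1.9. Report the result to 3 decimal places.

0.311

P = 1/(1+e^{-0.1680}) = 0.5419
P(1−P) = 0.5419 × 0.4581 = 0.2482
I = α² × P(1−P) = 1.12² × 0.2482 = 0.31140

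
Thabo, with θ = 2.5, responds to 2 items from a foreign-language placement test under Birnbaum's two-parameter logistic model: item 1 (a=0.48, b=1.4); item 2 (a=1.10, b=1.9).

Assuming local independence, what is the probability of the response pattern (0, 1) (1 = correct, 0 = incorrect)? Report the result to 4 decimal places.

0.2446

P(θ) = 1 / (1 + exp(−a(θ − b)))
P_1 = 1/(1+e^{-0.5280}) = 0.6290
P_2 = 1/(1+e^{-0.6600}) = 0.6593
L = (1−P_1) × P_2 = 0.3710 × 0.6593 = 0.24457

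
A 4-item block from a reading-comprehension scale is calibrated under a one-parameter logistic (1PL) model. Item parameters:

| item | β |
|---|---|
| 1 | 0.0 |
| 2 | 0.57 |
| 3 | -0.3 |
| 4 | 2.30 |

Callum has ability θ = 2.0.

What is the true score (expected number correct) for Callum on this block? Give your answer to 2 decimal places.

3.02

P(θ) = 1 / (1 + exp(−(θ − β)))
P_1 = 1/(1+e^{-2.0000}) = 0.8808
P_2 = 1/(1+e^{-1.4300}) = 0.8069
P_3 = 1/(1+e^{-2.3000}) = 0.9089
P_4 = 1/(1+e^{0.3000}) = 0.4256
E[score] = 0.8808 + 0.8069 + 0.9089 + 0.4256 = 3.0221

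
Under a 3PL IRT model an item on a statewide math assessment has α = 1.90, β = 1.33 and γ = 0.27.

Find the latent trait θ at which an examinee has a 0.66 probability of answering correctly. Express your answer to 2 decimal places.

P(θ) = γ + (1 − γ) · 1 / (1 + exp(−α(θ − β)))
Remove guessing floor: (0.66 − 0.27)/(1 − 0.27) = 0.5342
logit = ln(0.5342/0.4658) = 0.1372
θ = β + logit/(α) = 1.33 + 0.1372/1.9000 = 1.4022

1.40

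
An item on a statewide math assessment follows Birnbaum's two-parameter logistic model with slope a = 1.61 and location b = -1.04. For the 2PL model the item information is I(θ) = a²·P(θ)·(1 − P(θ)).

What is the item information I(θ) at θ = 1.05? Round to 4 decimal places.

0.0837

P = 1/(1+e^{-3.3649}) = 0.9666
P(1−P) = 0.9666 × 0.0334 = 0.0323
I = a² × P(1−P) = 1.61² × 0.0323 = 0.08371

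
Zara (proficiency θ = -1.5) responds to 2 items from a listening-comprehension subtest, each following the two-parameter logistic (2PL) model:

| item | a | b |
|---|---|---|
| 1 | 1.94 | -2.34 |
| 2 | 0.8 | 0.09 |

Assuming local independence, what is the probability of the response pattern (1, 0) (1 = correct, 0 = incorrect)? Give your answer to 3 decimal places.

P(θ) = 1 / (1 + exp(−a(θ − b)))
P_1 = 1/(1+e^{-1.6296}) = 0.8361
P_2 = 1/(1+e^{1.2720}) = 0.2189
L = P_1 × (1−P_2) = 0.8361 × 0.7811 = 0.65308

0.653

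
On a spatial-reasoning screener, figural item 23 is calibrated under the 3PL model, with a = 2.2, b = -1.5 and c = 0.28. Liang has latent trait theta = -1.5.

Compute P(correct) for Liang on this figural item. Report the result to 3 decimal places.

P(theta) = c + (1 − c) · 1 / (1 + exp(−a(theta − b)))
Exponent: 2.2 × (-1.5 − (-1.5)) = 0.0000
1/(1 + e^{0.0000}) = 0.5000
P = 0.28 + 0.72 × 0.5000 = 0.6400

0.640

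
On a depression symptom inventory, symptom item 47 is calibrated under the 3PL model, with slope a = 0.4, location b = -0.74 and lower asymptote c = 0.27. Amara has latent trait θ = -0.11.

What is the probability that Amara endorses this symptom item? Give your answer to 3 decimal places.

P(θ) = c + (1 − c) · 1 / (1 + exp(−a(θ − b)))
Exponent: 0.4 × (-0.11 − (-0.74)) = 0.2520
1/(1 + e^{-0.2520}) = 0.5627
P = 0.27 + 0.73 × 0.5627 = 0.6807

0.681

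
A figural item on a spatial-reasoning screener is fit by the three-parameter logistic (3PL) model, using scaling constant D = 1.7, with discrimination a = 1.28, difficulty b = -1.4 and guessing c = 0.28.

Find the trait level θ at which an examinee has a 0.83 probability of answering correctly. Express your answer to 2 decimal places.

-0.86

P(θ) = c + (1 − c) · 1 / (1 + exp(−D·a(θ − b)))
Remove guessing floor: (0.83 − 0.28)/(1 − 0.28) = 0.7639
logit = ln(0.7639/0.2361) = 1.1741
θ = b + logit/(1.7·a) = -1.4 + 1.1741/2.1760 = -0.8604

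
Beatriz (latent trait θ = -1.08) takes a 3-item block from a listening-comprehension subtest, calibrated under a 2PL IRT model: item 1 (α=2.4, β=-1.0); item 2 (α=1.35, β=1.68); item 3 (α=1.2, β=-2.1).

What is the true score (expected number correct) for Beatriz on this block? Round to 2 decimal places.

P(θ) = 1 / (1 + exp(−α(θ − β)))
P_1 = 1/(1+e^{0.1920}) = 0.4521
P_2 = 1/(1+e^{3.7260}) = 0.0235
P_3 = 1/(1+e^{-1.2240}) = 0.7728
E[score] = 0.4521 + 0.0235 + 0.7728 = 1.2484

1.25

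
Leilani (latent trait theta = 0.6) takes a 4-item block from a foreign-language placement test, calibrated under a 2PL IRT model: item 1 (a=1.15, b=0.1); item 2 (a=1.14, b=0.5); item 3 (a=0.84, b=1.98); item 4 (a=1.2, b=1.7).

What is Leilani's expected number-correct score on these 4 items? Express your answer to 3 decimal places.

P(theta) = 1 / (1 + exp(−a(theta − b)))
P_1 = 1/(1+e^{-0.5750}) = 0.6399
P_2 = 1/(1+e^{-0.1140}) = 0.5285
P_3 = 1/(1+e^{1.1592}) = 0.2388
P_4 = 1/(1+e^{1.3200}) = 0.2108
E[score] = 0.6399 + 0.5285 + 0.2388 + 0.2108 = 1.6180

1.618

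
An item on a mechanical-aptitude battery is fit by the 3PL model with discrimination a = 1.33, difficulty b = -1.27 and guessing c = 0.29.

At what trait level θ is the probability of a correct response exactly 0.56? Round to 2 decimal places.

-1.64

P(θ) = c + (1 − c) · 1 / (1 + exp(−a(θ − b)))
Remove guessing floor: (0.56 − 0.29)/(1 − 0.29) = 0.3803
logit = ln(0.3803/0.6197) = -0.4884
θ = b + logit/(a) = -1.27 + (-0.4884)/1.3300 = -1.6372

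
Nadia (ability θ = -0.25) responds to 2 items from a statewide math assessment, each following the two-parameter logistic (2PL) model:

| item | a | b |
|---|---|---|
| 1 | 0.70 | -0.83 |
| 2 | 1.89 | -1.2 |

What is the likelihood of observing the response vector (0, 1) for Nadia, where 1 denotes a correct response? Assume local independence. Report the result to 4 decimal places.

P(θ) = 1 / (1 + exp(−a(θ − b)))
P_1 = 1/(1+e^{-0.4060}) = 0.6001
P_2 = 1/(1+e^{-1.7955}) = 0.8576
L = (1−P_1) × P_2 = 0.3999 × 0.8576 = 0.34293

0.3429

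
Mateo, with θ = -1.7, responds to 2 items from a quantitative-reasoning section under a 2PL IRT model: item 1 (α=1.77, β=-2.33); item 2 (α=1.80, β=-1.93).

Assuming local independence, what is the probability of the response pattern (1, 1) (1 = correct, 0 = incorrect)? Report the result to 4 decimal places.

P(θ) = 1 / (1 + exp(−α(θ − β)))
P_1 = 1/(1+e^{-1.1151}) = 0.7531
P_2 = 1/(1+e^{-0.4140}) = 0.6020
L = P_1 × P_2 = 0.7531 × 0.6020 = 0.45339

0.4534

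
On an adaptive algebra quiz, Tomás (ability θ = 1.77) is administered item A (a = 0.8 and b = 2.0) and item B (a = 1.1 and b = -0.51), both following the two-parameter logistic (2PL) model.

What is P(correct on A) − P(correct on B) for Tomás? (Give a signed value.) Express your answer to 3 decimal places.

-0.471

P(θ) = 1 / (1 + exp(−a(θ − b)))
P_A = 0.4541
P_B = 0.9247
P_A − P_B = -0.4706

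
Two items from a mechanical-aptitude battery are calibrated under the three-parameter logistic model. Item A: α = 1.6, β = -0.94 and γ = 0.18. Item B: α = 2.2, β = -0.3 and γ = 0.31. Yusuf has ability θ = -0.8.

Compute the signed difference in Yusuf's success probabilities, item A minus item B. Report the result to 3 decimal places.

P(θ) = γ + (1 − γ) · 1 / (1 + exp(−α(θ − β)))
P_A = 0.6357
P_B = 0.4823
P_A − P_B = 0.1534

0.153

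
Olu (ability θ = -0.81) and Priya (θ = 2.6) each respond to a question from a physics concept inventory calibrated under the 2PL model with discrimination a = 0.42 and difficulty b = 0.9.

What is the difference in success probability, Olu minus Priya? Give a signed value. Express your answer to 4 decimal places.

-0.3435

P(θ) = 1 / (1 + exp(−a(θ − b)))
P(Olu) = 0.3278  [exponent -0.7182]
P(Priya) = 0.6713  [exponent 0.7140]
Difference = 0.3278 − 0.6713 = -0.3435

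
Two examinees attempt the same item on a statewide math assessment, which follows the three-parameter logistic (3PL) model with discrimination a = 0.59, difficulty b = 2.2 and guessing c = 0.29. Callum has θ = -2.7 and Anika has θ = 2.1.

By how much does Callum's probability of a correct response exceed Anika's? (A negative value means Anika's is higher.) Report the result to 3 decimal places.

P(θ) = c + (1 − c) · 1 / (1 + exp(−a(θ − b)))
P(Callum) = 0.3273  [exponent -2.8910]
P(Anika) = 0.6345  [exponent -0.0590]
Difference = 0.3273 − 0.6345 = -0.3072

-0.307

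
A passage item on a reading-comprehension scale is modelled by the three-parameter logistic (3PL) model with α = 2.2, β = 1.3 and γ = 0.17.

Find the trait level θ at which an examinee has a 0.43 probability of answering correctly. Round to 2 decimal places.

P(θ) = γ + (1 − γ) · 1 / (1 + exp(−α(θ − β)))
Remove guessing floor: (0.43 − 0.17)/(1 − 0.17) = 0.3133
logit = ln(0.3133/0.6867) = -0.7850
θ = β + logit/(α) = 1.3 + (-0.7850)/2.2000 = 0.9432

0.94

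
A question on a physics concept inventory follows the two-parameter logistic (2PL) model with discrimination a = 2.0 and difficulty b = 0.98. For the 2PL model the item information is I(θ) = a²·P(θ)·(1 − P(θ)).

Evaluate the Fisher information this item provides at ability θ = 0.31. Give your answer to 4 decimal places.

P = 1/(1+e^{1.3400}) = 0.2075
P(1−P) = 0.2075 × 0.7925 = 0.1644
I = a² × P(1−P) = 2.0² × 0.1644 = 0.65780

0.6578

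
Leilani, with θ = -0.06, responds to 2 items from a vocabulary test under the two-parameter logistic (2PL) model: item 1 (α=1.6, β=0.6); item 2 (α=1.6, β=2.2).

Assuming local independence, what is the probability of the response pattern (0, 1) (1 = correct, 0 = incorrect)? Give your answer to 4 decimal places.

0.0194

P(θ) = 1 / (1 + exp(−α(θ − β)))
P_1 = 1/(1+e^{1.0560}) = 0.2581
P_2 = 1/(1+e^{3.6160}) = 0.0262
L = (1−P_1) × P_2 = 0.7419 × 0.0262 = 0.01943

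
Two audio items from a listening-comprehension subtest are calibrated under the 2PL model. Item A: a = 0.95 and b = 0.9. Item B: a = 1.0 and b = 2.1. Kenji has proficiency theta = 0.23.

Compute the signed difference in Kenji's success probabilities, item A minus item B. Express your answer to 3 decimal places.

P(theta) = 1 / (1 + exp(−a(theta − b)))
P_A = 0.3460
P_B = 0.1335
P_A − P_B = 0.2125

0.212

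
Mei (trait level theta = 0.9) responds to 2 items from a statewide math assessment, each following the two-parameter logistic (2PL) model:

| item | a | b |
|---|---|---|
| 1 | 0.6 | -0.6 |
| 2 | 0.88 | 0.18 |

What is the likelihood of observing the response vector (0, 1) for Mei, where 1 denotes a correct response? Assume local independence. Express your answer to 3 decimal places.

0.189

P(theta) = 1 / (1 + exp(−a(theta − b)))
P_1 = 1/(1+e^{-0.9000}) = 0.7109
P_2 = 1/(1+e^{-0.6336}) = 0.6533
L = (1−P_1) × P_2 = 0.2891 × 0.6533 = 0.18884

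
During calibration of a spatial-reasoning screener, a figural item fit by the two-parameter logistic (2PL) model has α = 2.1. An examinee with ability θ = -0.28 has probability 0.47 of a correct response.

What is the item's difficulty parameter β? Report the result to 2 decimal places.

P(θ) = 1 / (1 + exp(−α(θ − β)))
logit(0.47) = ln(0.47/0.53) = -0.1201
β = θ − logit/(α) = -0.28 − (-0.1201)/2.1000 = -0.2228

-0.22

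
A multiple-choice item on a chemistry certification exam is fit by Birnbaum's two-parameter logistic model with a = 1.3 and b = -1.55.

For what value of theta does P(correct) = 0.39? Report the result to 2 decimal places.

-1.89

P(theta) = 1 / (1 + exp(−a(theta − b)))
logit = ln(0.3900/0.6100) = -0.4473
theta = b + logit/(a) = -1.55 + (-0.4473)/1.3000 = -1.8941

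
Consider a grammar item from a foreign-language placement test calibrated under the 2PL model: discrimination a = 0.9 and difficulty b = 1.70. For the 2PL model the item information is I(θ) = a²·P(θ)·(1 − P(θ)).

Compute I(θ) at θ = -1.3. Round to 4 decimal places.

0.0478

P = 1/(1+e^{2.7000}) = 0.0630
P(1−P) = 0.0630 × 0.9370 = 0.0590
I = a² × P(1−P) = 0.9² × 0.0590 = 0.04780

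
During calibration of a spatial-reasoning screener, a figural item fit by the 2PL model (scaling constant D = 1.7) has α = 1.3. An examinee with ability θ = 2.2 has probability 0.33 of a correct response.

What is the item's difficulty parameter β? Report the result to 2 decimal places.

P(θ) = 1 / (1 + exp(−D·α(θ − β)))
logit(0.33) = ln(0.33/0.67) = -0.7082
β = θ − logit/(1.7·α) = 2.2 − (-0.7082)/2.2100 = 2.5204

2.52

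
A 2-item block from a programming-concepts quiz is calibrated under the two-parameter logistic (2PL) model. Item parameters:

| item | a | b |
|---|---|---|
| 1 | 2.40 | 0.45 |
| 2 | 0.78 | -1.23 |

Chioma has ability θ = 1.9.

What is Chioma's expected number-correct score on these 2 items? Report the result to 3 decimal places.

1.890

P(θ) = 1 / (1 + exp(−a(θ − b)))
P_1 = 1/(1+e^{-3.4800}) = 0.9701
P_2 = 1/(1+e^{-2.4414}) = 0.9199
E[score] = 0.9701 + 0.9199 = 1.8900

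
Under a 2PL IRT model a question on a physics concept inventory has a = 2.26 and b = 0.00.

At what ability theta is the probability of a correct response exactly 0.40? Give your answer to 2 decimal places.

-0.18

P(theta) = 1 / (1 + exp(−a(theta − b)))
logit = ln(0.4000/0.6000) = -0.4055
theta = b + logit/(a) = 0.00 + (-0.4055)/2.2600 = -0.1794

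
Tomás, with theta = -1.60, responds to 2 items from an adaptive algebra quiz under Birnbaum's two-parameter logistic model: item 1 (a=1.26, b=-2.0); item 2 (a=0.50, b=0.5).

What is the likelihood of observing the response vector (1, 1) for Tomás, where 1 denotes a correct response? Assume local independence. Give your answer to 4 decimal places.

P(theta) = 1 / (1 + exp(−a(theta − b)))
P_1 = 1/(1+e^{-0.5040}) = 0.6234
P_2 = 1/(1+e^{1.0500}) = 0.2592
L = P_1 × P_2 = 0.6234 × 0.2592 = 0.16160

0.1616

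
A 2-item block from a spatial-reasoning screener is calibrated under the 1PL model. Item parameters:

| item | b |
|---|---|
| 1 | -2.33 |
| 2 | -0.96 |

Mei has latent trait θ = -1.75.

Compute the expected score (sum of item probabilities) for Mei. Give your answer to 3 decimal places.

0.953

P(θ) = 1 / (1 + exp(−(θ − b)))
P_1 = 1/(1+e^{-0.5800}) = 0.6411
P_2 = 1/(1+e^{0.7900}) = 0.3122
E[score] = 0.6411 + 0.3122 = 0.9532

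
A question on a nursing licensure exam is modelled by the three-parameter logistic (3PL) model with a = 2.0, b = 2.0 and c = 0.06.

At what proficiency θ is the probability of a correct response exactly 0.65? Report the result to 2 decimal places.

P(θ) = c + (1 − c) · 1 / (1 + exp(−a(θ − b)))
Remove guessing floor: (0.65 − 0.06)/(1 − 0.06) = 0.6277
logit = ln(0.6277/0.3723) = 0.5222
θ = b + logit/(a) = 2.0 + 0.5222/2.0000 = 2.2611

2.26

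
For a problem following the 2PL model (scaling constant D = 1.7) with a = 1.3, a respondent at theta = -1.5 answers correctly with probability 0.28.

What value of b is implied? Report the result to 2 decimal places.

P(theta) = 1 / (1 + exp(−D·a(theta − b)))
logit(0.28) = ln(0.28/0.72) = -0.9445
b = theta − logit/(1.7·a) = -1.5 − (-0.9445)/2.2100 = -1.0726

-1.07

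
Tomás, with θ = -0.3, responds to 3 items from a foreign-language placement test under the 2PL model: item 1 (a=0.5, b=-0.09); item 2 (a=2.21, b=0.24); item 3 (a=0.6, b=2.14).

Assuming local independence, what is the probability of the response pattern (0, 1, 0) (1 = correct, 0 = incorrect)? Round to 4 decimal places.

P(θ) = 1 / (1 + exp(−a(θ − b)))
P_1 = 1/(1+e^{0.1050}) = 0.4738
P_2 = 1/(1+e^{1.1934}) = 0.2327
P_3 = 1/(1+e^{1.4640}) = 0.1879
L = (1−P_1) × P_2 × (1−P_3) = 0.5262 × 0.2327 × 0.8121 = 0.09943

0.0994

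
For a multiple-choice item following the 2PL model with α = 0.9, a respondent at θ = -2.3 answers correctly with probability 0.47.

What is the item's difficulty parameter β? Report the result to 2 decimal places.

-2.17

P(θ) = 1 / (1 + exp(−α(θ − β)))
logit(0.47) = ln(0.47/0.53) = -0.1201
β = θ − logit/(α) = -2.3 − (-0.1201)/0.9000 = -2.1665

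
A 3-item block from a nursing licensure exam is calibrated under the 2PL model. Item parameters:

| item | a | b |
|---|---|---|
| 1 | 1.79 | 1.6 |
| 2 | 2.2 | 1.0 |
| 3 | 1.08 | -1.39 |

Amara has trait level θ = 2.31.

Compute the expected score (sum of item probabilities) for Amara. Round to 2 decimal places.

2.71

P(θ) = 1 / (1 + exp(−a(θ − b)))
P_1 = 1/(1+e^{-1.2709}) = 0.7809
P_2 = 1/(1+e^{-2.8820}) = 0.9469
P_3 = 1/(1+e^{-3.9960}) = 0.9819
E[score] = 0.7809 + 0.9469 + 0.9819 = 2.7098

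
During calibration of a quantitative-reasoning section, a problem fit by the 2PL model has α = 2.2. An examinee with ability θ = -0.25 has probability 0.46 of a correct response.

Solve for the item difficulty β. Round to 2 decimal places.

-0.18

P(θ) = 1 / (1 + exp(−α(θ − β)))
logit(0.46) = ln(0.46/0.54) = -0.1603
β = θ − logit/(α) = -0.25 − (-0.1603)/2.2000 = -0.1771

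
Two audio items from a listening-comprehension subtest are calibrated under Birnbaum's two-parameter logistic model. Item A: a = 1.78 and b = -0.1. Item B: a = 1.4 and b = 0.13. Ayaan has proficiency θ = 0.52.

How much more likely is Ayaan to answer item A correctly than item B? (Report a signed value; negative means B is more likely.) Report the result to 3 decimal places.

P(θ) = 1 / (1 + exp(−a(θ − b)))
P_A = 0.7509
P_B = 0.6332
P_A − P_B = 0.1177

0.118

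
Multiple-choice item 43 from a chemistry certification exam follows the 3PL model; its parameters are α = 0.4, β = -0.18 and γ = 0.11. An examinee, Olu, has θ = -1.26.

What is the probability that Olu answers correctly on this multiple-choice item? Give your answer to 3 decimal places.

0.460

P(θ) = γ + (1 − γ) · 1 / (1 + exp(−α(θ − β)))
Exponent: 0.4 × (-1.26 − (-0.18)) = -0.4320
1/(1 + e^{0.4320}) = 0.3936
P = 0.11 + 0.89 × 0.3936 = 0.4603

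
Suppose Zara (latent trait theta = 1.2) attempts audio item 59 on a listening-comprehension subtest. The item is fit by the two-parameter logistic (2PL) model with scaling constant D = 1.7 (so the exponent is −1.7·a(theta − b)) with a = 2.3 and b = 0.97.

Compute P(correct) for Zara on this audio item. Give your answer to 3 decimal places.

0.711

P(theta) = 1 / (1 + exp(−D·a(theta − b)))
Exponent: 1.7 × 2.3 × (1.2 − 0.97) = 0.8993
1/(1 + e^{-0.8993}) = 0.7108
P = 0.7108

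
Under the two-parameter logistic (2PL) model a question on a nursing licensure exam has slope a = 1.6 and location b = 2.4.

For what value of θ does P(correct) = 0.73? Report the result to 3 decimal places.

P(θ) = 1 / (1 + exp(−a(θ − b)))
logit = ln(0.7300/0.2700) = 0.9946
θ = b + logit/(a) = 2.4 + 0.9946/1.6000 = 3.0216

3.022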